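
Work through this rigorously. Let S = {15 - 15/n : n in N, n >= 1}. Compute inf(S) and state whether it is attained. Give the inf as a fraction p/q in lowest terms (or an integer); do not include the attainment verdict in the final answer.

Analysis:
- Values: 0, 15/2, 10, 45/4, ... strictly increasing.
- Minimum is 0 (n=1); inf = 0 (attained).
- 15 - 15/n -> 15 from below; sup = 15, not attained.
Conclusion: inf(S) = 0, attained in S.

0


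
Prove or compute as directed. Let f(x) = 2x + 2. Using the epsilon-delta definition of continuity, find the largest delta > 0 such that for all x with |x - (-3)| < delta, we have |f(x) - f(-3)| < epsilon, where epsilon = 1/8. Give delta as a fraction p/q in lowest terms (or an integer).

We compute f(-3) = 2*(-3) + 2 = -4.
|f(x) - f(-3)| = |2x + 2 - (-4)| = |2(x - (-3))| = 2|x - (-3)|.
We need 2|x - (-3)| < 1/8, i.e. |x - (-3)| < 1/8 / 2 = 1/16.
So any delta <= 1/16 works. Conversely, if delta > 1/16, then x = -3 + 1/16 satisfies |x - (-3)| = 1/16 < delta but |f(x) - f(-3)| = 2 * 1/16 = 1/8, which is not < 1/8; so no larger delta works.
Hence the largest such delta is 1/16.

1/16


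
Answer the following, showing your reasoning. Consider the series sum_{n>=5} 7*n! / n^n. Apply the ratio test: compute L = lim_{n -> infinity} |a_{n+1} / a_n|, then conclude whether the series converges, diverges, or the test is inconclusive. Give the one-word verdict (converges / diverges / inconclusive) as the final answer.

Let a_n denote the general term. Form the ratio a_{n+1}/a_n and simplify:
a_{n+1}/a_n = (n/(n + 1))^n
Take the limit as n -> infinity: L = exp(-1).
Since L = exp(-1) < 1, the ratio test implies the series converges.

converges


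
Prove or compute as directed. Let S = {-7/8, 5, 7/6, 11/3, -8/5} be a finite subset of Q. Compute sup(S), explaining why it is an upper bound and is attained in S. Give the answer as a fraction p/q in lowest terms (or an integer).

S is finite, so sup(S) = max(S).
Sorted decreasing:
5, 11/3, 7/6, -7/8, -8/5
The extremum is 5.
For every x in S, x <= 5. And 5 is in S, so it is attained.
Therefore sup(S) = 5.

5


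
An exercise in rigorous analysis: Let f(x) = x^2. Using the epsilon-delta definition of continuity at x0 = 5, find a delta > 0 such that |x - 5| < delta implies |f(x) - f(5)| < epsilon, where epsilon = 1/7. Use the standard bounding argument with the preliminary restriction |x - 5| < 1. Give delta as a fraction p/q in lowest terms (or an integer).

Factor: |x^2 - (5)^2| = |x - 5| * |x + 5|.
Impose |x - 5| < 1 first. Then |x + 5| = |(x - 5) + 2*(5)| <= |x - 5| + 2*|5| < 1 + 10 = 11.
So |x^2 - (5)^2| < delta * 11.
We need delta * 11 <= 1/7, i.e. delta <= 1/7/11 = 1/77.
Since 1/77 < 1, this is tighter than 1; take delta = 1/77.
So delta = 1/77 works.

1/77


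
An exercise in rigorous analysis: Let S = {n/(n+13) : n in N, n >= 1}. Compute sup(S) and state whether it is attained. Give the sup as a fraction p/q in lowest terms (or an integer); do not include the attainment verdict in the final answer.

Analysis:
- Values: 1/14, 2/15, 3/16, 4/17, ... strictly increasing.
- Minimum is 1/14 (n=1); inf = 1/14 (attained).
- n/(n+13) = 1 - 13/(n+13) -> 1 from below as n -> infinity, and never equals 1.
- So sup = 1 (not attained).
Conclusion: sup(S) = 1, not attained in S.

1


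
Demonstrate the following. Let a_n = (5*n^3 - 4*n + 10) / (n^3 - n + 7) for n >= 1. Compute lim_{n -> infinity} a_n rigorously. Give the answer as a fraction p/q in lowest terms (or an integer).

Divide numerator and denominator by n^3, the highest power:
numerator / n^3 = 5 - 4/n^2 + 10/n^3
denominator / n^3 = 1 - 1/n^2 + 7/n^3
As n -> infinity, all terms of the form c/n^k (k >= 1) tend to 0.
So numerator / n^3 -> 5 and denominator / n^3 -> 1.
Therefore lim a_n = 5.

5


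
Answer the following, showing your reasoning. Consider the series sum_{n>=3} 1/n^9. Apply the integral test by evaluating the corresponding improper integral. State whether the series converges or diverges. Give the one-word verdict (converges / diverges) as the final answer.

Let f(x) = x^(-9). Then f is positive, continuous, and decreasing on [3, infinity), so the integral test applies.
Compute the improper integral int_{3}^infinity f(x) dx:
  antiderivative F(x) = -1/(8*x^8).
  As x -> infinity, F(x) -> 0 (since p = 9 > 1).
  So int = F(infinity) - F(3) = 0 - (-1/52488) = 1/52488.
  Finite, so by the integral test, the series converges.

converges


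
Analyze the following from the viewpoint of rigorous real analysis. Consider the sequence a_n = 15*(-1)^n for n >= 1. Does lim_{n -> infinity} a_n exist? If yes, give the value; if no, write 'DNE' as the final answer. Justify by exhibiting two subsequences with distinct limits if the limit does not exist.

Examine the behaviour of a_n along subsequences.
Even-n subsequence a_{2k} = 15 -> 15. Odd-n subsequence a_{2k+1} = -15 -> -15.
Since these two subsequential limits are 15 and -15, distinct, the full sequence cannot converge (a convergent sequence has all subsequences tending to the same limit). So lim a_n does not exist.

DNE


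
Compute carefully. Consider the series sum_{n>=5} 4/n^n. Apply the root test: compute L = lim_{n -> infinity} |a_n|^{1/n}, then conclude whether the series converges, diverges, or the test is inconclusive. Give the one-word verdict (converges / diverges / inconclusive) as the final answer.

Let a_n denote the general term. Form |a_n|^(1/n) and simplify:
|a_n|^(1/n) = 2^(2/n)/n
Take the limit as n -> infinity: L = 0.
Since L = 0 < 1, the root test implies convergence.

converges


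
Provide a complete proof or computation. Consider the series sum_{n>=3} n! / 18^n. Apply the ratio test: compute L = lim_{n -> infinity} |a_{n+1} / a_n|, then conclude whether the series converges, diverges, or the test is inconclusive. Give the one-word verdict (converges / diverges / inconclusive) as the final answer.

Let a_n denote the general term. Form the ratio a_{n+1}/a_n and simplify:
a_{n+1}/a_n = n/18 + 1/18
Take the limit as n -> infinity: L = infinity.
Since L = infinity > 1 (or L = infinity), the ratio test implies the series diverges.

diverges


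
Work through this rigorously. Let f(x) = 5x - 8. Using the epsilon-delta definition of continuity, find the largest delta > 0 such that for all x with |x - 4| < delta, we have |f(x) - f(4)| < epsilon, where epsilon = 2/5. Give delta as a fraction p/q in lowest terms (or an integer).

We compute f(4) = 5*(4) - 8 = 12.
|f(x) - f(4)| = |5x - 8 - (12)| = |5(x - 4)| = 5|x - 4|.
We need 5|x - 4| < 2/5, i.e. |x - 4| < 2/5 / 5 = 2/25.
So any delta <= 2/25 works. Conversely, if delta > 2/25, then x = 4 + 2/25 satisfies |x - 4| = 2/25 < delta but |f(x) - f(4)| = 5 * 2/25 = 2/5, which is not < 2/5; so no larger delta works.
Hence the largest such delta is 2/25.

2/25


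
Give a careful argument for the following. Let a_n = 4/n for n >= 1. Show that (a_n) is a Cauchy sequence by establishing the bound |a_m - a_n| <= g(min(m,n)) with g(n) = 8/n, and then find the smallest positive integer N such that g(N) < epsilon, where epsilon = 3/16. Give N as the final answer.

For any m, n >= 1, by the triangle inequality:
|a_m - a_n| = |4/m - 4/n| <= 4*1/m + 4*1/n <= 8/min(m,n).
So g(n) = 8/n bounds the Cauchy difference. Since g(n) -> 0, (a_n) is Cauchy.
Now solve g(N) < 3/16: 8/N < 3/16 <=> N > 8 / (3/16) = 128/3.
The smallest integer strictly greater than 128/3 is N = 43.
Check: g(43) = 8/43 = 8/43 < 3/16; g(42) = 4/21 >= 3/16. So N = 43.

43


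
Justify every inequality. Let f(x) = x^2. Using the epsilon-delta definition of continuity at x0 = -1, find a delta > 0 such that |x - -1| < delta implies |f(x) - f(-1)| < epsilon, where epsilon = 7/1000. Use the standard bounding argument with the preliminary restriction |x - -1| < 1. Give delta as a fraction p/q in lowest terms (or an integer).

Factor: |x^2 - (-1)^2| = |x - -1| * |x + -1|.
Impose |x - -1| < 1 first. Then |x + -1| = |(x - -1) + 2*(-1)| <= |x - -1| + 2*|-1| < 1 + 2 = 3.
So |x^2 - (-1)^2| < delta * 3.
We need delta * 3 <= 7/1000, i.e. delta <= 7/1000/3 = 7/3000.
Since 7/3000 < 1, this is tighter than 1; take delta = 7/3000.
So delta = 7/3000 works.

7/3000


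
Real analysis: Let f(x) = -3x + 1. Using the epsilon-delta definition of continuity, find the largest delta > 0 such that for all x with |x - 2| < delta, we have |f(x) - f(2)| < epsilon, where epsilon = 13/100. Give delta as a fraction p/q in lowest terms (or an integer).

We compute f(2) = -3*(2) + 1 = -5.
|f(x) - f(2)| = |-3x + 1 - (-5)| = |-3(x - 2)| = 3|x - 2|.
We need 3|x - 2| < 13/100, i.e. |x - 2| < 13/100 / 3 = 13/300.
So any delta <= 13/300 works. Conversely, if delta > 13/300, then x = 2 + 13/300 satisfies |x - 2| = 13/300 < delta but |f(x) - f(2)| = 3 * 13/300 = 13/100, which is not < 13/100; so no larger delta works.
Hence the largest such delta is 13/300.

13/300


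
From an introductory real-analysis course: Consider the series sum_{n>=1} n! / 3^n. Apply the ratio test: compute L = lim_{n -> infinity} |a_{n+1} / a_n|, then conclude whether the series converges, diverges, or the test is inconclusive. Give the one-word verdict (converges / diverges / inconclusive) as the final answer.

Let a_n denote the general term. Form the ratio a_{n+1}/a_n and simplify:
a_{n+1}/a_n = n/3 + 1/3
Take the limit as n -> infinity: L = infinity.
Since L = infinity > 1 (or L = infinity), the ratio test implies the series diverges.

diverges


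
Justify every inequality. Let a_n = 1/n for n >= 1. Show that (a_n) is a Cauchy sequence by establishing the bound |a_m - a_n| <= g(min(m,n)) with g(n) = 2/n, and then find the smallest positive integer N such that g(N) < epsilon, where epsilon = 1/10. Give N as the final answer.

For any m, n >= 1, by the triangle inequality:
|a_m - a_n| = |1/m - 1/n| <= 1/m + 1/n <= 2/min(m,n).
So g(n) = 2/n bounds the Cauchy difference. Since g(n) -> 0, (a_n) is Cauchy.
Now solve g(N) < 1/10: 2/N < 1/10 <=> N > 2 / (1/10) = 20.
The smallest integer strictly greater than 20 is N = 21.
Check: g(21) = 2/21 = 2/21 < 1/10; g(20) = 1/10 >= 1/10. So N = 21.

21


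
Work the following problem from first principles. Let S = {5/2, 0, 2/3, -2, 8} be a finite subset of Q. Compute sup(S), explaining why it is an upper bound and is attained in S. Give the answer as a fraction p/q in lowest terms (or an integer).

S is finite, so sup(S) = max(S).
Sorted decreasing:
8, 5/2, 2/3, 0, -2
The extremum is 8.
For every x in S, x <= 8. And 8 is in S, so it is attained.
Therefore sup(S) = 8.

8


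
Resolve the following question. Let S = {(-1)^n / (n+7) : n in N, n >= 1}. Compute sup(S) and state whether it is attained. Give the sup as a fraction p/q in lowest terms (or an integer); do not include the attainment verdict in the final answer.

Analysis:
- Values: -1/8, 1/9, -1/10, 1/11, -1/12, ...
- Positive terms (even n): 1/(2+7), 1/(4+7), ... decreasing -> max = 1/9 (n=2).
- Negative terms (odd n): -1/(1+7), -1/(3+7), ... increasing -> min = -1/8 (n=1).
- So sup = 1/9 (attained at n=2); inf = -1/8 (attained at n=1).
Conclusion: sup(S) = 1/9, attained in S.

1/9


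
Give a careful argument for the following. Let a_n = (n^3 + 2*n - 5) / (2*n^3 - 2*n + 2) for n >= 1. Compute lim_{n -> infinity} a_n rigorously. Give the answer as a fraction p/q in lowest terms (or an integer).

Divide numerator and denominator by n^3, the highest power:
numerator / n^3 = 1 + 2/n^2 - 5/n^3
denominator / n^3 = 2 - 2/n^2 + 2/n^3
As n -> infinity, all terms of the form c/n^k (k >= 1) tend to 0.
So numerator / n^3 -> 1 and denominator / n^3 -> 2.
Therefore lim a_n = 1/2.

1/2


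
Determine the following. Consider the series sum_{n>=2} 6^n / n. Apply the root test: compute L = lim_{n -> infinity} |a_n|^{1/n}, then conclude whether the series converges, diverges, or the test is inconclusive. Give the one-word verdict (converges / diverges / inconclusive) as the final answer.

Let a_n denote the general term. Form |a_n|^(1/n) and simplify:
|a_n|^(1/n) = 6/n^(1/n)
Take the limit as n -> infinity: L = 6.
Since L = 6 > 1, the root test implies divergence.

diverges


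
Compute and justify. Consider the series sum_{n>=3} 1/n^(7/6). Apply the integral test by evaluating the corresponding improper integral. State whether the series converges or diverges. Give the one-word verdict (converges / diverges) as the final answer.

Let f(x) = x^(-7/6). Then f is positive, continuous, and decreasing on [3, infinity), so the integral test applies.
Compute the improper integral int_{3}^infinity f(x) dx:
  antiderivative F(x) = -6/x^(1/6).
  As x -> infinity, F(x) -> 0 (since p = 7/6 > 1).
  So int = F(infinity) - F(3) = 0 - (-2*3^(5/6)) = 2*3^(5/6).
  Finite, so by the integral test, the series converges.

converges


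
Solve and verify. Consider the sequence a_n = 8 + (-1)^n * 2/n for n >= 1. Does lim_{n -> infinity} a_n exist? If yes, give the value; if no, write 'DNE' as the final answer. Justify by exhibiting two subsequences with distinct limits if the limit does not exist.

Examine the behaviour of a_n along subsequences.
Even-n subsequence a_{2k} = 8 + 2/(2k) -> 8. Odd-n subsequence a_{2k+1} = 8 - 2/(2k+1) -> 8. Both tend to 8, which suggests the limit is 8; verify directly.
|a_n - 8| = |(-1)^n * 2/n| = 2/n for every n >= 1.
Given epsilon > 0, choose a positive integer N > 2/epsilon. Then for all n >= N, |a_n - 8| = 2/n <= 2/N < epsilon.
So by the definition of the limit, lim a_n exists and equals 8.

8


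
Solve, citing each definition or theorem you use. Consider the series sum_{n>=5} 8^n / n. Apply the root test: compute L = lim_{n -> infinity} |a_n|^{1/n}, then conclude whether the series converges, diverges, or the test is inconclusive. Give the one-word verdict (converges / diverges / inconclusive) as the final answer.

Let a_n denote the general term. Form |a_n|^(1/n) and simplify:
|a_n|^(1/n) = 8/n^(1/n)
Take the limit as n -> infinity: L = 8.
Since L = 8 > 1, the root test implies divergence.

diverges


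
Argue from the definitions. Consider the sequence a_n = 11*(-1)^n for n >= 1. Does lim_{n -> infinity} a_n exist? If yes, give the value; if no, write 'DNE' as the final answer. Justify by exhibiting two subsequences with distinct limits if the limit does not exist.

Examine the behaviour of a_n along subsequences.
Even-n subsequence a_{2k} = 11 -> 11. Odd-n subsequence a_{2k+1} = -11 -> -11.
Since these two subsequential limits are 11 and -11, distinct, the full sequence cannot converge (a convergent sequence has all subsequences tending to the same limit). So lim a_n does not exist.

DNE


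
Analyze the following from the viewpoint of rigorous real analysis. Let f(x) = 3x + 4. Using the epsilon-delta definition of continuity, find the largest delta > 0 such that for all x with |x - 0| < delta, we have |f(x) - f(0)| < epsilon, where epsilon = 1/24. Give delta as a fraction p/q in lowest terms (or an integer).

We compute f(0) = 3*(0) + 4 = 4.
|f(x) - f(0)| = |3x + 4 - (4)| = |3(x - 0)| = 3|x - 0|.
We need 3|x - 0| < 1/24, i.e. |x - 0| < 1/24 / 3 = 1/72.
So any delta <= 1/72 works. Conversely, if delta > 1/72, then x = 0 + 1/72 satisfies |x - 0| = 1/72 < delta but |f(x) - f(0)| = 3 * 1/72 = 1/24, which is not < 1/24; so no larger delta works.
Hence the largest such delta is 1/72.

1/72


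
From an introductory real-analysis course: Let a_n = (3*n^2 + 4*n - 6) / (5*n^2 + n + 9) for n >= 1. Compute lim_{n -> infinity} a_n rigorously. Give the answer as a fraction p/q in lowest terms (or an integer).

Divide numerator and denominator by n^2, the highest power:
numerator / n^2 = 3 + 4/n - 6/n^2
denominator / n^2 = 5 + 1/n + 9/n^2
As n -> infinity, all terms of the form c/n^k (k >= 1) tend to 0.
So numerator / n^2 -> 3 and denominator / n^2 -> 5.
Therefore lim a_n = 3/5.

3/5


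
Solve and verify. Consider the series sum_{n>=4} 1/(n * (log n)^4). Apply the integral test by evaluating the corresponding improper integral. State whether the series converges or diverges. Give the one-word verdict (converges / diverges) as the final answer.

Let f(x) = 1/(x*log(x)^4). Then f is positive, continuous, and decreasing on [4, infinity), so the integral test applies.
Compute the improper integral int_{4}^infinity f(x) dx:
  antiderivative F(x) = -1/(3*log(x)^3).
  F(x) -> 0 as x -> infinity.  int = 0 - F(4) = 1/(3*log(4)^3) < infinity. By the integral test, the series converges.

converges


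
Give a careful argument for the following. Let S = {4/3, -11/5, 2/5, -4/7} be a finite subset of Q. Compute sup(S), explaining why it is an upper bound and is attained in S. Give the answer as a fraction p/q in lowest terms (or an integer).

S is finite, so sup(S) = max(S).
Sorted decreasing:
4/3, 2/5, -4/7, -11/5
The extremum is 4/3.
For every x in S, x <= 4/3. And 4/3 is in S, so it is attained.
Therefore sup(S) = 4/3.

4/3


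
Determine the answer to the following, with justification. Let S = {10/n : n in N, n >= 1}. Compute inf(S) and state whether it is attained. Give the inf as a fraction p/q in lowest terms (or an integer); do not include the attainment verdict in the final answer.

Analysis:
- Values: 10, 5, 10/3, 5/2, ... strictly decreasing.
- The maximum is 10 (n=1); sup = 10 (attained).
- The set is bounded below by 0; 10/n -> 0 so 0 is the greatest lower bound.
- 0 is not in the set, so inf = 0 is not attained.
Conclusion: inf(S) = 0, not attained in S.

0


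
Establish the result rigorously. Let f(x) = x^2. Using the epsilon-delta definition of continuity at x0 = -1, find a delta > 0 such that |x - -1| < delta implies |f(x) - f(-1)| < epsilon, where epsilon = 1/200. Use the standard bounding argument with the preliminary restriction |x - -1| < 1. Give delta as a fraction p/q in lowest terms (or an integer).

Factor: |x^2 - (-1)^2| = |x - -1| * |x + -1|.
Impose |x - -1| < 1 first. Then |x + -1| = |(x - -1) + 2*(-1)| <= |x - -1| + 2*|-1| < 1 + 2 = 3.
So |x^2 - (-1)^2| < delta * 3.
We need delta * 3 <= 1/200, i.e. delta <= 1/200/3 = 1/600.
Since 1/600 < 1, this is tighter than 1; take delta = 1/600.
So delta = 1/600 works.

1/600


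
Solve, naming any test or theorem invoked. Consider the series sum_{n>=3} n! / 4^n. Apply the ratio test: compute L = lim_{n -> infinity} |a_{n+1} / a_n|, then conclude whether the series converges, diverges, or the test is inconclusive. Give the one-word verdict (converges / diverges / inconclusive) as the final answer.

Let a_n denote the general term. Form the ratio a_{n+1}/a_n and simplify:
a_{n+1}/a_n = n/4 + 1/4
Take the limit as n -> infinity: L = infinity.
Since L = infinity > 1 (or L = infinity), the ratio test implies the series diverges.

diverges


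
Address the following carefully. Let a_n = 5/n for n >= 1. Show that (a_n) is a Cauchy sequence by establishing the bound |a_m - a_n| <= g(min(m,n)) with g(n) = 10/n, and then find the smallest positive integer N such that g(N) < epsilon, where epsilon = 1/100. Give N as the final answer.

For any m, n >= 1, by the triangle inequality:
|a_m - a_n| = |5/m - 5/n| <= 5*1/m + 5*1/n <= 10/min(m,n).
So g(n) = 10/n bounds the Cauchy difference. Since g(n) -> 0, (a_n) is Cauchy.
Now solve g(N) < 1/100: 10/N < 1/100 <=> N > 10 / (1/100) = 1000.
The smallest integer strictly greater than 1000 is N = 1001.
Check: g(1001) = 10/1001 = 10/1001 < 1/100; g(1000) = 1/100 >= 1/100. So N = 1001.

1001


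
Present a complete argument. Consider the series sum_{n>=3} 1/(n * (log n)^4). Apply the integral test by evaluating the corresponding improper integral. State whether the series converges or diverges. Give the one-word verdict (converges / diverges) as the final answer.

Let f(x) = 1/(x*log(x)^4). Then f is positive, continuous, and decreasing on [3, infinity), so the integral test applies.
Compute the improper integral int_{3}^infinity f(x) dx:
  antiderivative F(x) = -1/(3*log(x)^3).
  F(x) -> 0 as x -> infinity.  int = 0 - F(3) = 1/(3*log(3)^3) < infinity. By the integral test, the series converges.

converges


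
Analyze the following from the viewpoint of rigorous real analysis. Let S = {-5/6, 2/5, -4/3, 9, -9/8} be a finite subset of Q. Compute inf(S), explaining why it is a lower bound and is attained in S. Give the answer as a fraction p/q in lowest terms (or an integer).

S is finite, so inf(S) = min(S).
Sorted increasing:
-4/3, -9/8, -5/6, 2/5, 9
The extremum is -4/3.
For every x in S, x >= -4/3. And -4/3 is in S, so it is attained.
Therefore inf(S) = -4/3.

-4/3


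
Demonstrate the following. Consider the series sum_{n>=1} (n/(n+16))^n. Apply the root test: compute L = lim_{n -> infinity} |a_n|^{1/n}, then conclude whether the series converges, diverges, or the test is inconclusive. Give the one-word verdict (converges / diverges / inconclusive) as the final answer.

Let a_n denote the general term. Form |a_n|^(1/n) and simplify:
|a_n|^(1/n) = n/(n + 16)
Take the limit as n -> infinity: L = 1.
Since L = 1, the root test is inconclusive. (In fact a_n = (n/(n+16))^n -> e^(-16) != 0, so the nth-term test shows divergence; but the root test itself gives no conclusion.)

inconclusive


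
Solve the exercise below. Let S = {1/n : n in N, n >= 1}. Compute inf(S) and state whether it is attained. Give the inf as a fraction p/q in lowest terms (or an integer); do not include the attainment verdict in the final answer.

Analysis:
- Values: 1, 1/2, 1/3, 1/4, ... strictly decreasing.
- The maximum is 1 (n=1); sup = 1 (attained).
- The set is bounded below by 0; 1/n -> 0 so 0 is the greatest lower bound.
- 0 is not in the set, so inf = 0 is not attained.
Conclusion: inf(S) = 0, not attained in S.

0


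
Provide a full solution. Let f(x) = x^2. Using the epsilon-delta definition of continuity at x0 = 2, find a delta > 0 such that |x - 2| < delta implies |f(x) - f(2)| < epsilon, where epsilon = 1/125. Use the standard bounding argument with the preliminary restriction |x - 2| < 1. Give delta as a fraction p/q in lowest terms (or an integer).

Factor: |x^2 - (2)^2| = |x - 2| * |x + 2|.
Impose |x - 2| < 1 first. Then |x + 2| = |(x - 2) + 2*(2)| <= |x - 2| + 2*|2| < 1 + 4 = 5.
So |x^2 - (2)^2| < delta * 5.
We need delta * 5 <= 1/125, i.e. delta <= 1/125/5 = 1/625.
Since 1/625 < 1, this is tighter than 1; take delta = 1/625.
So delta = 1/625 works.

1/625


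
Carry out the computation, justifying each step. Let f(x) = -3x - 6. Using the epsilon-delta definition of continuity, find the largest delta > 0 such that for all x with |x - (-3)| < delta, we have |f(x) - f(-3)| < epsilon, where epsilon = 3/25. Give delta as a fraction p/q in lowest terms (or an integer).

We compute f(-3) = -3*(-3) - 6 = 3.
|f(x) - f(-3)| = |-3x - 6 - (3)| = |-3(x - (-3))| = 3|x - (-3)|.
We need 3|x - (-3)| < 3/25, i.e. |x - (-3)| < 3/25 / 3 = 1/25.
So any delta <= 1/25 works. Conversely, if delta > 1/25, then x = -3 + 1/25 satisfies |x - (-3)| = 1/25 < delta but |f(x) - f(-3)| = 3 * 1/25 = 3/25, which is not < 3/25; so no larger delta works.
Hence the largest such delta is 1/25.

1/25


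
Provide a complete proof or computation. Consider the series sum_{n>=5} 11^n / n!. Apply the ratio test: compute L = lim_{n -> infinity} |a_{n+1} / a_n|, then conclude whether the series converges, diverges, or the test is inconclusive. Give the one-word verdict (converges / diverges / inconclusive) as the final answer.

Let a_n denote the general term. Form the ratio a_{n+1}/a_n and simplify:
a_{n+1}/a_n = 11/(n + 1)
Take the limit as n -> infinity: L = 0.
Since L = 0 < 1, the ratio test implies the series converges.

converges


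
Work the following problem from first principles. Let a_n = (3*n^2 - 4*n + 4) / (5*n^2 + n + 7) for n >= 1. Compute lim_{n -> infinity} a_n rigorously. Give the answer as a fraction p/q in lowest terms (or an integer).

Divide numerator and denominator by n^2, the highest power:
numerator / n^2 = 3 - 4/n + 4/n^2
denominator / n^2 = 5 + 1/n + 7/n^2
As n -> infinity, all terms of the form c/n^k (k >= 1) tend to 0.
So numerator / n^2 -> 3 and denominator / n^2 -> 5.
Therefore lim a_n = 3/5.

3/5


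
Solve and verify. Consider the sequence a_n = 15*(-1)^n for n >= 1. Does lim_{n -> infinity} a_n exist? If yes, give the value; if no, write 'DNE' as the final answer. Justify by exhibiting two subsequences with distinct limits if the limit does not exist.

Examine the behaviour of a_n along subsequences.
Even-n subsequence a_{2k} = 15 -> 15. Odd-n subsequence a_{2k+1} = -15 -> -15.
Since these two subsequential limits are 15 and -15, distinct, the full sequence cannot converge (a convergent sequence has all subsequences tending to the same limit). So lim a_n does not exist.

DNE


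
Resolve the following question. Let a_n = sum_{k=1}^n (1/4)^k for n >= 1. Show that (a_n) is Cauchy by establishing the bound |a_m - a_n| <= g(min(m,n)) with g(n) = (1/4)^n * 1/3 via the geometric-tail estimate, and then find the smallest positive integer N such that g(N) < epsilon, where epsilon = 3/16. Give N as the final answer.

For m > n >= 1: |a_m - a_n| = sum_{k=n+1}^m (1/4)^k < sum_{k=n+1}^infinity (1/4)^k = (1/4)^(n+1) / (1 - 1/4) = (1/4)^n * (1/4) * (4/3) = (1/4)^n * 1/3.
So g(n) = (1/4)^n / 3. Since g(n) -> 0, (a_n) is Cauchy.
Now solve g(N) < 3/16: (1/4)^N / 3 < 3/16 <=> 4^N > 1 / (3 * 3/16) = 16/9.
Check powers of 4: 4^0 = 1 <= 16/9, 4^1 = 4 > 16/9.
So the smallest such N is 1. Check: g(1) = 1/(3 * 4) = 1/12 < 3/16.

1


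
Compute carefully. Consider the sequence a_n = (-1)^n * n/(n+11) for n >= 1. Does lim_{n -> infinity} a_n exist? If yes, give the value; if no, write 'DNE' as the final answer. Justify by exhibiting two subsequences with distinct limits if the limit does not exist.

Examine the behaviour of a_n along subsequences.
a_{2k} = 2k/(2k+11) -> 1. a_{2k+1} = -(2k+1)/(2k+12) -> -1.
Since these two subsequential limits are 1 and -1, distinct, the full sequence cannot converge (a convergent sequence has all subsequences tending to the same limit). So lim a_n does not exist.

DNE


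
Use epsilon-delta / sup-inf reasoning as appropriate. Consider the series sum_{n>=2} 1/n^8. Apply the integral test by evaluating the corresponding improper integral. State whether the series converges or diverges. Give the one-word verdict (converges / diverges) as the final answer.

Let f(x) = x^(-8). Then f is positive, continuous, and decreasing on [2, infinity), so the integral test applies.
Compute the improper integral int_{2}^infinity f(x) dx:
  antiderivative F(x) = -1/(7*x^7).
  As x -> infinity, F(x) -> 0 (since p = 8 > 1).
  So int = F(infinity) - F(2) = 0 - (-1/896) = 1/896.
  Finite, so by the integral test, the series converges.

converges


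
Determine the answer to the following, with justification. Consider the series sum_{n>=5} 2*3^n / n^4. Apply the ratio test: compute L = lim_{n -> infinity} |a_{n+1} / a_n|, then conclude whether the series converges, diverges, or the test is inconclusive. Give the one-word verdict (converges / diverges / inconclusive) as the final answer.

Let a_n denote the general term. Form the ratio a_{n+1}/a_n and simplify:
a_{n+1}/a_n = 3*n^4/(n + 1)^4
Take the limit as n -> infinity: L = 3.
Since L = 3 > 1 (or L = infinity), the ratio test implies the series diverges.

diverges


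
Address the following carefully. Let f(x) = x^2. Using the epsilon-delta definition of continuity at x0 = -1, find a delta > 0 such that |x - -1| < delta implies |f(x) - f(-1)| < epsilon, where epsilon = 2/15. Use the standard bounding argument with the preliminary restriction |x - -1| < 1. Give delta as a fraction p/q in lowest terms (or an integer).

Factor: |x^2 - (-1)^2| = |x - -1| * |x + -1|.
Impose |x - -1| < 1 first. Then |x + -1| = |(x - -1) + 2*(-1)| <= |x - -1| + 2*|-1| < 1 + 2 = 3.
So |x^2 - (-1)^2| < delta * 3.
We need delta * 3 <= 2/15, i.e. delta <= 2/15/3 = 2/45.
Since 2/45 < 1, this is tighter than 1; take delta = 2/45.
So delta = 2/45 works.

2/45


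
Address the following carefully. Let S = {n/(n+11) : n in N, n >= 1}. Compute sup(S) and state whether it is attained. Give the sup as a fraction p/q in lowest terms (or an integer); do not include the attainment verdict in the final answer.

Analysis:
- Values: 1/12, 2/13, 3/14, 4/15, ... strictly increasing.
- Minimum is 1/12 (n=1); inf = 1/12 (attained).
- n/(n+11) = 1 - 11/(n+11) -> 1 from below as n -> infinity, and never equals 1.
- So sup = 1 (not attained).
Conclusion: sup(S) = 1, not attained in S.

1


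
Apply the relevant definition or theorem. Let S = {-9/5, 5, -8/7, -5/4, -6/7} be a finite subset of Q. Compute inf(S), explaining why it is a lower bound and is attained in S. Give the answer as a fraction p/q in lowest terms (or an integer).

S is finite, so inf(S) = min(S).
Sorted increasing:
-9/5, -5/4, -8/7, -6/7, 5
The extremum is -9/5.
For every x in S, x >= -9/5. And -9/5 is in S, so it is attained.
Therefore inf(S) = -9/5.

-9/5


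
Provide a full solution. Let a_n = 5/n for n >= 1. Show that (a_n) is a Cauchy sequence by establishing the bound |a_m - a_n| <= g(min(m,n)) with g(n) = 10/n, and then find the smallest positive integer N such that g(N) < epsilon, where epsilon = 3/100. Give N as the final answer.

For any m, n >= 1, by the triangle inequality:
|a_m - a_n| = |5/m - 5/n| <= 5*1/m + 5*1/n <= 10/min(m,n).
So g(n) = 10/n bounds the Cauchy difference. Since g(n) -> 0, (a_n) is Cauchy.
Now solve g(N) < 3/100: 10/N < 3/100 <=> N > 10 / (3/100) = 1000/3.
The smallest integer strictly greater than 1000/3 is N = 334.
Check: g(334) = 10/334 = 5/167 < 3/100; g(333) = 10/333 >= 3/100. So N = 334.

334


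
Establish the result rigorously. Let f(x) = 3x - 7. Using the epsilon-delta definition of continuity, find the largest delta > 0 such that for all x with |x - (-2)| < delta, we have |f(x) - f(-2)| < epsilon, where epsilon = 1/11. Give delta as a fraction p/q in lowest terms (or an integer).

We compute f(-2) = 3*(-2) - 7 = -13.
|f(x) - f(-2)| = |3x - 7 - (-13)| = |3(x - (-2))| = 3|x - (-2)|.
We need 3|x - (-2)| < 1/11, i.e. |x - (-2)| < 1/11 / 3 = 1/33.
So any delta <= 1/33 works. Conversely, if delta > 1/33, then x = -2 + 1/33 satisfies |x - (-2)| = 1/33 < delta but |f(x) - f(-2)| = 3 * 1/33 = 1/11, which is not < 1/11; so no larger delta works.
Hence the largest such delta is 1/33.

1/33


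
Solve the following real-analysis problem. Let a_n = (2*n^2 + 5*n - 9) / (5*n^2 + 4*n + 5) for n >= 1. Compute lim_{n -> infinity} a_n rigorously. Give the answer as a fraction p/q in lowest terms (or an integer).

Divide numerator and denominator by n^2, the highest power:
numerator / n^2 = 2 + 5/n - 9/n^2
denominator / n^2 = 5 + 4/n + 5/n^2
As n -> infinity, all terms of the form c/n^k (k >= 1) tend to 0.
So numerator / n^2 -> 2 and denominator / n^2 -> 5.
Therefore lim a_n = 2/5.

2/5


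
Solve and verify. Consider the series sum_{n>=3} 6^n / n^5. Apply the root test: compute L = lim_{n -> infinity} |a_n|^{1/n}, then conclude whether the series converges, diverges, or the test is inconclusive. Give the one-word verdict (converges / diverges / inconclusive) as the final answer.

Let a_n denote the general term. Form |a_n|^(1/n) and simplify:
|a_n|^(1/n) = 6/n^(5/n)
Take the limit as n -> infinity: L = 6.
Since L = 6 > 1, the root test implies divergence.

diverges


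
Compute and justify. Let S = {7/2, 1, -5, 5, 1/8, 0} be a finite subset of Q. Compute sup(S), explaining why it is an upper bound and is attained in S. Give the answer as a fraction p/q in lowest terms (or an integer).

S is finite, so sup(S) = max(S).
Sorted decreasing:
5, 7/2, 1, 1/8, 0, -5
The extremum is 5.
For every x in S, x <= 5. And 5 is in S, so it is attained.
Therefore sup(S) = 5.

5


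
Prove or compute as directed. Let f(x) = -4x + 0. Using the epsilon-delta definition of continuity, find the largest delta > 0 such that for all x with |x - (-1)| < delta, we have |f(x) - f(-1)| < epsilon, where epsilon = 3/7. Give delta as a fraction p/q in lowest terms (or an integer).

We compute f(-1) = -4*(-1) + 0 = 4.
|f(x) - f(-1)| = |-4x + 0 - (4)| = |-4(x - (-1))| = 4|x - (-1)|.
We need 4|x - (-1)| < 3/7, i.e. |x - (-1)| < 3/7 / 4 = 3/28.
So any delta <= 3/28 works. Conversely, if delta > 3/28, then x = -1 + 3/28 satisfies |x - (-1)| = 3/28 < delta but |f(x) - f(-1)| = 4 * 3/28 = 3/7, which is not < 3/7; so no larger delta works.
Hence the largest such delta is 3/28.

3/28


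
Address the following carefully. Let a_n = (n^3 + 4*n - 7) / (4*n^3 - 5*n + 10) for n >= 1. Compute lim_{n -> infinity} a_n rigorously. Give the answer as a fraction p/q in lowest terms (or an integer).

Divide numerator and denominator by n^3, the highest power:
numerator / n^3 = 1 + 4/n^2 - 7/n^3
denominator / n^3 = 4 - 5/n^2 + 10/n^3
As n -> infinity, all terms of the form c/n^k (k >= 1) tend to 0.
So numerator / n^3 -> 1 and denominator / n^3 -> 4.
Therefore lim a_n = 1/4.

1/4


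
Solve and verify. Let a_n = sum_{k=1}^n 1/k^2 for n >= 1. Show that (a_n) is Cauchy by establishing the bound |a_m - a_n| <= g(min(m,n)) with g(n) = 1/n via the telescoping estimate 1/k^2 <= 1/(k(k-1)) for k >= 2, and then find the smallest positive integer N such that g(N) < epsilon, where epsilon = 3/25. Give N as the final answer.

For m > n >= 1: |a_m - a_n| = sum_{k=n+1}^m 1/k^2.
Use 1/k^2 <= 1/(k(k-1)) = 1/(k-1) - 1/k for k >= 2:
sum_{k=n+1}^m 1/k^2 <= sum_{k=n+1}^m (1/(k-1) - 1/k) = 1/n - 1/m <= 1/n.
By symmetry the same bound holds with n,m swapped, so |a_m - a_n| <= 1/min(m,n) = g(min(m,n)). Since g(n) -> 0, (a_n) is Cauchy.
Now solve g(N) < 3/25: 1/N < 3/25 <=> N > 1/(3/25) = 25/3.
The smallest integer strictly greater than 25/3 is N = 9.
Check: g(9) = 1/9 < 3/25; g(8) = 1/8 >= 3/25. So N = 9.

9


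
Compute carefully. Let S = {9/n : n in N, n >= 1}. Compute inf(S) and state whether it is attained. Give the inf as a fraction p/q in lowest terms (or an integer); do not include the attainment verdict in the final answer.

Analysis:
- Values: 9, 9/2, 3, 9/4, ... strictly decreasing.
- The maximum is 9 (n=1); sup = 9 (attained).
- The set is bounded below by 0; 9/n -> 0 so 0 is the greatest lower bound.
- 0 is not in the set, so inf = 0 is not attained.
Conclusion: inf(S) = 0, not attained in S.

0


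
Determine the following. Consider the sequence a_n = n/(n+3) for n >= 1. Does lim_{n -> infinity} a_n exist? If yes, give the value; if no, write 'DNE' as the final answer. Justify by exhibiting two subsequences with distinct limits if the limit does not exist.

Examine the behaviour of a_n along subsequences.
Even-n subsequence a_{2k} = (2k)/(2k+3) -> 1. Odd-n subsequence a_{2k+1} = (2k+1)/(2k+4) -> 1. Both tend to 1, which suggests the limit is 1; verify directly.
|a_n - 1| = |n - (n+3)| / (n+3) = 3/(n+3) < 3/n for every n >= 1.
Given epsilon > 0, choose a positive integer N > 3/epsilon. Then for all n >= N, |a_n - 1| < 3/n <= 3/N < epsilon.
So by the definition of the limit, lim a_n exists and equals 1.

1


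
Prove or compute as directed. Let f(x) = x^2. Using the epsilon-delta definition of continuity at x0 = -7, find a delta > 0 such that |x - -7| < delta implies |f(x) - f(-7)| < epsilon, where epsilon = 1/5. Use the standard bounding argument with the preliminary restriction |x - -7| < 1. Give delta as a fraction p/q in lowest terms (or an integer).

Factor: |x^2 - (-7)^2| = |x - -7| * |x + -7|.
Impose |x - -7| < 1 first. Then |x + -7| = |(x - -7) + 2*(-7)| <= |x - -7| + 2*|-7| < 1 + 14 = 15.
So |x^2 - (-7)^2| < delta * 15.
We need delta * 15 <= 1/5, i.e. delta <= 1/5/15 = 1/75.
Since 1/75 < 1, this is tighter than 1; take delta = 1/75.
So delta = 1/75 works.

1/75


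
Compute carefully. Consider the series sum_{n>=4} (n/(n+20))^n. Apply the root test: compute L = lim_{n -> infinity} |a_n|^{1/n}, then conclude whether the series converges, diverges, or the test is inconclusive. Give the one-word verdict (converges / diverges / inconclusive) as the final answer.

Let a_n denote the general term. Form |a_n|^(1/n) and simplify:
|a_n|^(1/n) = n/(n + 20)
Take the limit as n -> infinity: L = 1.
Since L = 1, the root test is inconclusive. (In fact a_n = (n/(n+20))^n -> e^(-20) != 0, so the nth-term test shows divergence; but the root test itself gives no conclusion.)

inconclusive


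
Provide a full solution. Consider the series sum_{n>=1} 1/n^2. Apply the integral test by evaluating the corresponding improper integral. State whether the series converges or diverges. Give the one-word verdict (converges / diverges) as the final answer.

Let f(x) = x^(-2). Then f is positive, continuous, and decreasing on [1, infinity), so the integral test applies.
Compute the improper integral int_{1}^infinity f(x) dx:
  antiderivative F(x) = -1/x.
  As x -> infinity, F(x) -> 0 (since p = 2 > 1).
  So int = F(infinity) - F(1) = 0 - (-1) = 1.
  Finite, so by the integral test, the series converges.

converges


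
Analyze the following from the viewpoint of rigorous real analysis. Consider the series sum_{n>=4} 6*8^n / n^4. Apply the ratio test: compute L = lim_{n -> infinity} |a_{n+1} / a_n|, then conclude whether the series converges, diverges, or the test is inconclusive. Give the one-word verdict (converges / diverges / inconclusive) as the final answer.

Let a_n denote the general term. Form the ratio a_{n+1}/a_n and simplify:
a_{n+1}/a_n = 8*n^4/(n + 1)^4
Take the limit as n -> infinity: L = 8.
Since L = 8 > 1 (or L = infinity), the ratio test implies the series diverges.

diverges


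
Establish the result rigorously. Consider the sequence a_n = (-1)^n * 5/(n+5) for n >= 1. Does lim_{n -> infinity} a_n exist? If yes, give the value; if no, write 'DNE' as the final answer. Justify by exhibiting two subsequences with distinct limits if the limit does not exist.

Examine the behaviour of a_n along subsequences.
Even-n subsequence a_{2k} = 5/(2k+5) -> 0. Odd-n subsequence a_{2k+1} = -5/(2k+6) -> 0. Both tend to 0, which suggests the limit is 0; verify directly.
|a_n - 0| = 5/(n+5) < 5/n for every n >= 1.
Given epsilon > 0, choose a positive integer N > 5/epsilon. Then for all n >= N, |a_n| < 5/n <= 5/N < epsilon.
So by the definition of the limit, lim a_n exists and equals 0.

0


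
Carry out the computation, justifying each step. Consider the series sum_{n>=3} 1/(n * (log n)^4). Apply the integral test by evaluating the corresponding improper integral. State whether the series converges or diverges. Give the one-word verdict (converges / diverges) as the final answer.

Let f(x) = 1/(x*log(x)^4). Then f is positive, continuous, and decreasing on [3, infinity), so the integral test applies.
Compute the improper integral int_{3}^infinity f(x) dx:
  antiderivative F(x) = -1/(3*log(x)^3).
  F(x) -> 0 as x -> infinity.  int = 0 - F(3) = 1/(3*log(3)^3) < infinity. By the integral test, the series converges.

converges


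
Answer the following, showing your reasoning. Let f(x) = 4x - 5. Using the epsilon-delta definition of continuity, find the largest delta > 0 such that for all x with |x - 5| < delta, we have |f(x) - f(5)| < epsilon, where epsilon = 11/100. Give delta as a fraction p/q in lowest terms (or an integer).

We compute f(5) = 4*(5) - 5 = 15.
|f(x) - f(5)| = |4x - 5 - (15)| = |4(x - 5)| = 4|x - 5|.
We need 4|x - 5| < 11/100, i.e. |x - 5| < 11/100 / 4 = 11/400.
So any delta <= 11/400 works. Conversely, if delta > 11/400, then x = 5 + 11/400 satisfies |x - 5| = 11/400 < delta but |f(x) - f(5)| = 4 * 11/400 = 11/100, which is not < 11/100; so no larger delta works.
Hence the largest such delta is 11/400.

11/400


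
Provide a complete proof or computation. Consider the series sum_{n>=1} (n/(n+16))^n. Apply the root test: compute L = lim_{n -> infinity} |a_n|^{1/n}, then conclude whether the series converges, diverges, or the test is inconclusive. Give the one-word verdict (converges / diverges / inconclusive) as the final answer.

Let a_n denote the general term. Form |a_n|^(1/n) and simplify:
|a_n|^(1/n) = n/(n + 16)
Take the limit as n -> infinity: L = 1.
Since L = 1, the root test is inconclusive. (In fact a_n = (n/(n+16))^n -> e^(-16) != 0, so the nth-term test shows divergence; but the root test itself gives no conclusion.)

inconclusive
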